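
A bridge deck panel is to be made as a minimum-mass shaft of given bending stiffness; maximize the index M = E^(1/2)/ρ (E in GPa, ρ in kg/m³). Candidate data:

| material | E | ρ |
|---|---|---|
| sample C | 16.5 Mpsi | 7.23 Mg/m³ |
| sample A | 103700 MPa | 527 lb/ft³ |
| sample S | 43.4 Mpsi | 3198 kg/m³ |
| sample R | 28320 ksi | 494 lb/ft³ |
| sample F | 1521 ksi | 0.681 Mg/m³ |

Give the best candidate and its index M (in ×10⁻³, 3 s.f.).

Putting every candidate on a common basis:
  sample C: E = 113.8 GPa, ρ = 7230 kg/m³
  sample A: E = 103.7 GPa, ρ = 8442 kg/m³
  sample S: E = 299.2 GPa, ρ = 3198 kg/m³
  sample R: E = 195.3 GPa, ρ = 7913 kg/m³
  sample F: E = 10.49 GPa, ρ = 681.0 kg/m³
  sample S: M = 5.41×10⁻³
  sample F: M = 4.76×10⁻³
  sample R: M = 1.77×10⁻³
  sample C: M = 1.48×10⁻³
  sample A: M = 1.21×10⁻³
Sample S has the largest M.

sample S, M = 5.41×10⁻³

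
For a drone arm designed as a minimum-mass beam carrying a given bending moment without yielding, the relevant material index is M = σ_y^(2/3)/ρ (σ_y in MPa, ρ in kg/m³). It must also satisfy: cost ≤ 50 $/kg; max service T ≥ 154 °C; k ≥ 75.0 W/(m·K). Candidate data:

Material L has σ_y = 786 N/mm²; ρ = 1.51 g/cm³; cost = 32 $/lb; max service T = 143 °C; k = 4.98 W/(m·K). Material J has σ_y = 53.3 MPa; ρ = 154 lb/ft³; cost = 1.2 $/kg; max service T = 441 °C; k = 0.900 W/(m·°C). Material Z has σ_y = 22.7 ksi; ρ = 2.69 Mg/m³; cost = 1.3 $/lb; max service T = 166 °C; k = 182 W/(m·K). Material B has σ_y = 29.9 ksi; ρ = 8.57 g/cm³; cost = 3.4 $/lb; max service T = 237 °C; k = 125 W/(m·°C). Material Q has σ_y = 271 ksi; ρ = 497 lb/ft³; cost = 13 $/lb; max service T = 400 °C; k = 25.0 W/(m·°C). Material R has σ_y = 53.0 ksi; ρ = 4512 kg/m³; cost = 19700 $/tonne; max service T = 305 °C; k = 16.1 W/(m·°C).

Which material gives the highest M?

material Z

Screen on constraints: cost ≤ 50 $/kg; max service T ≥ 154 °C; k ≥ 75.0 W/(m·K). Survivors: material Z, material B.
After converting to SI:
  material Z: σ_y = 156.5 MPa, ρ = 2690 kg/m³
  material B: σ_y = 206.2 MPa, ρ = 8570 kg/m³
  material Z: M = 10.8×10⁻³
  material B: M = 4.07×10⁻³
Material Z has the largest M.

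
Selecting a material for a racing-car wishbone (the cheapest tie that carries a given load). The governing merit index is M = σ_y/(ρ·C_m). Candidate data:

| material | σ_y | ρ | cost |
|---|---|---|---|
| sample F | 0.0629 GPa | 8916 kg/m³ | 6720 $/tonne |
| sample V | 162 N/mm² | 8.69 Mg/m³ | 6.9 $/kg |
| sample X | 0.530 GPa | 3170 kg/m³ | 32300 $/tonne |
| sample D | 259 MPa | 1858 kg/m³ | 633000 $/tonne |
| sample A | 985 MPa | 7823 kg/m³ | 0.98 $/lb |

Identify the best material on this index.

sample A

In SI units:
  sample F: σ_y = 62.90 MPa, ρ = 8916 kg/m³, cost = 6.720 $/kg
  sample V: σ_y = 162.0 MPa, ρ = 8690 kg/m³, cost = 6.900 $/kg
  sample X: σ_y = 530.0 MPa, ρ = 3170 kg/m³, cost = 32.30 $/kg
  sample D: σ_y = 259.0 MPa, ρ = 1858 kg/m³, cost = 633.0 $/kg
  sample A: σ_y = 985.0 MPa, ρ = 7823 kg/m³, cost = 2.160 $/kg
  sample A: M = 58.3 kN·m per $
  sample X: M = 5.18 kN·m per $
  sample V: M = 2.70 kN·m per $
  sample F: M = 1.05 kN·m per $
  sample D: M = 0.220 kN·m per $
Highest index: sample A.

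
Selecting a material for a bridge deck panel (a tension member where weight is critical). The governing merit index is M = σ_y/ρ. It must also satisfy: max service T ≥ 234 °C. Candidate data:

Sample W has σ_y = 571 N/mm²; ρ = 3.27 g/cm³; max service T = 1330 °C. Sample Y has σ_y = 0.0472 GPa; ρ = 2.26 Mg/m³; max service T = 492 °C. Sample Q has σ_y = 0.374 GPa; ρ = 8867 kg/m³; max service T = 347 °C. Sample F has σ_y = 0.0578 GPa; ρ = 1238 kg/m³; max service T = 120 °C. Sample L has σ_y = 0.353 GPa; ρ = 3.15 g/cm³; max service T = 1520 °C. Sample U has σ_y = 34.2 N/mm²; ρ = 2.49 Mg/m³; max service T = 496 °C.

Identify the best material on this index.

Screen on constraints: max service T ≥ 234 °C. Survivors: sample W, sample Y, sample Q, sample L, sample U.
After converting to SI:
  sample W: σ_y = 571.0 MPa, ρ = 3270 kg/m³
  sample Y: σ_y = 47.20 MPa, ρ = 2260 kg/m³
  sample Q: σ_y = 374.0 MPa, ρ = 8867 kg/m³
  sample L: σ_y = 353.0 MPa, ρ = 3150 kg/m³
  sample U: σ_y = 34.20 MPa, ρ = 2490 kg/m³
  sample W: M = 175 kN·m/kg
  sample L: M = 112 kN·m/kg
  sample Q: M = 42.2 kN·m/kg
  sample Y: M = 20.9 kN·m/kg
  sample U: M = 13.7 kN·m/kg
Sample W ranks first.

sample W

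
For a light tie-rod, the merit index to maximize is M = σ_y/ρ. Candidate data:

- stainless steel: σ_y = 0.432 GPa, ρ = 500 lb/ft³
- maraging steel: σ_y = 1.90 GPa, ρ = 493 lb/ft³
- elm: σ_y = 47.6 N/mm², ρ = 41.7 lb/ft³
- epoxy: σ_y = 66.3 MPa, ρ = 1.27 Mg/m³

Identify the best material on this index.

Putting every candidate on a common basis:
  stainless steel: σ_y = 432.0 MPa, ρ = 8009 kg/m³
  maraging steel: σ_y = 1900 MPa, ρ = 7897 kg/m³
  elm: σ_y = 47.60 MPa, ρ = 668.0 kg/m³
  epoxy: σ_y = 66.30 MPa, ρ = 1270 kg/m³
  maraging steel: M = 241 kN·m/kg
  elm: M = 71.3 kN·m/kg
  stainless steel: M = 53.9 kN·m/kg
  epoxy: M = 52.2 kN·m/kg
The maximum is for maraging steel.

maraging steel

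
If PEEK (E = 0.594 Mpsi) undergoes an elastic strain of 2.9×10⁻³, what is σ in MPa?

E = 0.594 Mpsi = 4.095 GPa.
σ = E·ε = 4095 MPa × 2.9×10⁻³ = 11.9 MPa.

11.9 MPa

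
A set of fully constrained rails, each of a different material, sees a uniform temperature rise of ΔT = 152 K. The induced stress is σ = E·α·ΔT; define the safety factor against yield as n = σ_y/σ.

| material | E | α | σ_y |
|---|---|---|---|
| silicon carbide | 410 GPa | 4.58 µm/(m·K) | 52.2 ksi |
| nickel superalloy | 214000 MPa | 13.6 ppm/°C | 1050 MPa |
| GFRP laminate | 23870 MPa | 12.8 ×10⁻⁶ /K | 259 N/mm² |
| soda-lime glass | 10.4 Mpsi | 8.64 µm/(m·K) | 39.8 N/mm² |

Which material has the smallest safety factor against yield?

soda-lime glass

Converting E to GPa, α to ×10⁻⁶/K, σ_y to MPa, then σ and n for each:
  silicon carbide: E = 410.0, α = 4.58, σ_y = 359.9 → σ = 285 MPa, n = 1.26
  nickel superalloy: E = 214.0, α = 13.6, σ_y = 1050 → σ = 442 MPa, n = 2.37
  GFRP laminate: E = 23.87, α = 12.8, σ_y = 259.0 → σ = 46.4 MPa, n = 5.58
  soda-lime glass: E = 71.71, α = 8.64, σ_y = 39.80 → σ = 94.2 MPa, n = 0.423
Soda-lime glass has the lowest safety factor, n = 0.423.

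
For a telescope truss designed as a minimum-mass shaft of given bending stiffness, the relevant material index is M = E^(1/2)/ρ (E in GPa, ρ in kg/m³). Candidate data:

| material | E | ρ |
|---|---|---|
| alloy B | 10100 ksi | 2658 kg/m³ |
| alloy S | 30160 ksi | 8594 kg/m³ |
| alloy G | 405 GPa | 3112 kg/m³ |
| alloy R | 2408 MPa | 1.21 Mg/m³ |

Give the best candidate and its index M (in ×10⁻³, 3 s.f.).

Normalizing units and computing the index:
  alloy B: E = 69.64 GPa, ρ = 2658 kg/m³
  alloy S: E = 207.9 GPa, ρ = 8594 kg/m³
  alloy G: E = 405.0 GPa, ρ = 3112 kg/m³
  alloy R: E = 2.408 GPa, ρ = 1210 kg/m³
  alloy G: M = 6.47×10⁻³
  alloy B: M = 3.14×10⁻³
  alloy S: M = 1.68×10⁻³
  alloy R: M = 1.28×10⁻³
Alloy G has the largest M.

alloy G, M = 6.47×10⁻³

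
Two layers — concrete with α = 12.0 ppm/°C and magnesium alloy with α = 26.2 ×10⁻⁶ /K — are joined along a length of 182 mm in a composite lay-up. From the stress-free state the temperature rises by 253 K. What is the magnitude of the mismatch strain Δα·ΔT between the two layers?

Δα = |12.0 − 26.2|×10⁻⁶/K = 14.2×10⁻⁶/K.
Mismatch strain = Δα·ΔT = 14.2×10⁻⁶ × 253.0 = 3.59×10⁻³.

3.59×10⁻³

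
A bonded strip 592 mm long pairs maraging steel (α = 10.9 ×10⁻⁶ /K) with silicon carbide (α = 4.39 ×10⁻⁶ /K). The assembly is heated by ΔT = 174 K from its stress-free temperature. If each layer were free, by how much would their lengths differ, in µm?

Δα = |10.9 − 4.39|×10⁻⁶/K = 6.51×10⁻⁶/K.
ΔL_mismatch = Δα·L·ΔT = 6.51×10⁻⁶ × 592.0 mm × 174.0 K = 671 µm.

671 µm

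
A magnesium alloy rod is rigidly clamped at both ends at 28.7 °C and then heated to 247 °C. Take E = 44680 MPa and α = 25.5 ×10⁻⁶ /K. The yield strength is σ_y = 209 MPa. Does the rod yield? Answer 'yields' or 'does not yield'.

E = 44680 MPa = 44.68 GPa.
ΔT = 218.3 K. Constrained thermal stress σ = E·α·ΔT = 44.68×10³ MPa × 25.5×10⁻⁶ × 218.3 = 249 MPa (compressive).
Compare to σ_y = 209 MPa: σ ≥ σ_y, so it yields.

yields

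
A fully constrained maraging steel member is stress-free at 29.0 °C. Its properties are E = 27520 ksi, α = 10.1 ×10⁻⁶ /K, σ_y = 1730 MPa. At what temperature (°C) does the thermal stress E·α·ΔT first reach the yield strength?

E = 27520 ksi = 189.7 GPa.
E·α·ΔT = 1730 MPa ⇒ ΔT = 1730 / (189.7×10³ × 10.1×10⁻⁶) = 902.7 K.
T = 29.0 + 902.7 = 931.7 °C.

932 °C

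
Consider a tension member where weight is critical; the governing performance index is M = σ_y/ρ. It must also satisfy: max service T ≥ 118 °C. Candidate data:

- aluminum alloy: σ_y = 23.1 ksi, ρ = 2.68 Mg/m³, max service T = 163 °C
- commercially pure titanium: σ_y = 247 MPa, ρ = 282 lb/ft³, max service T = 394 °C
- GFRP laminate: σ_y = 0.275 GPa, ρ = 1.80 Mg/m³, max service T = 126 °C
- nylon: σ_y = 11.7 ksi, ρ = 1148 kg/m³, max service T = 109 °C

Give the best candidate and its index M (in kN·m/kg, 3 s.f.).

Screen on constraints: max service T ≥ 118 °C. Survivors: aluminum alloy, commercially pure titanium, GFRP laminate.
Convert each candidate to consistent units, then evaluate M:
  aluminum alloy: σ_y = 159.3 MPa, ρ = 2680 kg/m³
  commercially pure titanium: σ_y = 247.0 MPa, ρ = 4517 kg/m³
  GFRP laminate: σ_y = 275.0 MPa, ρ = 1800 kg/m³
  GFRP laminate: M = 153 kN·m/kg
  aluminum alloy: M = 59.4 kN·m/kg
  commercially pure titanium: M = 54.7 kN·m/kg
GFRP laminate has the largest M.

GFRP laminate, M = 153 kN·m/kg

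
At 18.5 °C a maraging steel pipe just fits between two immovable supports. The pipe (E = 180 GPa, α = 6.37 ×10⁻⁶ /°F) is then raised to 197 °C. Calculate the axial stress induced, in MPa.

368 MPa

α = 6.37×10⁻⁶/°F × 9/5 = 11.5×10⁻⁶/K.
ΔT = 178.5 K. Constrained thermal stress σ = E·α·ΔT = 180.0×10³ MPa × 11.5×10⁻⁶ × 178.5 = 368 MPa (compressive).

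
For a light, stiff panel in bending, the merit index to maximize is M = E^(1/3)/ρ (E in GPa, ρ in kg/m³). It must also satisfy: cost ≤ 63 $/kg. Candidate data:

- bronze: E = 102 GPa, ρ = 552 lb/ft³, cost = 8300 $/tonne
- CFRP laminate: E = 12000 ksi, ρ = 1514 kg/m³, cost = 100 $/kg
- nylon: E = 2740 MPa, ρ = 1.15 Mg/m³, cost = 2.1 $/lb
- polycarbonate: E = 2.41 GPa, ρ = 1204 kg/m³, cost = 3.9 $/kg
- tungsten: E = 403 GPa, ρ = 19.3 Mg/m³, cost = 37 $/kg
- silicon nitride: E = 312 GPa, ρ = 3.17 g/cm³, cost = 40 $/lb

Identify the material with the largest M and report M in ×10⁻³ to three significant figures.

Screen on constraints: cost ≤ 63 $/kg. Survivors: bronze, nylon, polycarbonate, tungsten.
Normalizing units and computing the index:
  bronze: E = 102.0 GPa, ρ = 8842 kg/m³
  nylon: E = 2.740 GPa, ρ = 1150 kg/m³
  polycarbonate: E = 2.410 GPa, ρ = 1204 kg/m³
  tungsten: E = 403.0 GPa, ρ = 19300 kg/m³
  nylon: M = 1.22×10⁻³
  polycarbonate: M = 1.11×10⁻³
  bronze: M = 0.528×10⁻³
  tungsten: M = 0.383×10⁻³
The maximum is for nylon.

nylon, M = 1.22×10⁻³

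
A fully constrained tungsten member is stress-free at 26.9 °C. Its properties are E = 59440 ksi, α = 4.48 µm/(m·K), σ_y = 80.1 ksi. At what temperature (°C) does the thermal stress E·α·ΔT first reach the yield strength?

328 °C

E = 59440 ksi = 409.8 GPa.
σ_y = 80.1 ksi = 552.3 MPa.
E·α·ΔT = 552.3 MPa ⇒ ΔT = 552.3 / (409.8×10³ × 4.48×10⁻⁶) = 300.8 K.
T = 26.9 + 300.8 = 327.7 °C.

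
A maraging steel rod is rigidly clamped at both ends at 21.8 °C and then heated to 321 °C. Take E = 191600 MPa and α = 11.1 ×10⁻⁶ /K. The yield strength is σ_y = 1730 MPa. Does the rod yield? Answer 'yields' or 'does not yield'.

does not yield

E = 191600 MPa = 191.6 GPa.
ΔT = 299.2 K. Constrained thermal stress σ = E·α·ΔT = 191.6×10³ MPa × 11.1×10⁻⁶ × 299.2 = 636 MPa (compressive).
Compare to σ_y = 1730 MPa: σ < σ_y, so it does not yield.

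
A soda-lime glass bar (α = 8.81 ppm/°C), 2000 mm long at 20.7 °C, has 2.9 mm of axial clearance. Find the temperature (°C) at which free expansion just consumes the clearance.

185 °C

α·L₀·ΔT = 2.9 mm ⇒ ΔT = 2.9 / (8.81×10⁻⁶ × 2000.0) = 164.6 K.
T = 20.7 + 164.6 = 185.3 °C.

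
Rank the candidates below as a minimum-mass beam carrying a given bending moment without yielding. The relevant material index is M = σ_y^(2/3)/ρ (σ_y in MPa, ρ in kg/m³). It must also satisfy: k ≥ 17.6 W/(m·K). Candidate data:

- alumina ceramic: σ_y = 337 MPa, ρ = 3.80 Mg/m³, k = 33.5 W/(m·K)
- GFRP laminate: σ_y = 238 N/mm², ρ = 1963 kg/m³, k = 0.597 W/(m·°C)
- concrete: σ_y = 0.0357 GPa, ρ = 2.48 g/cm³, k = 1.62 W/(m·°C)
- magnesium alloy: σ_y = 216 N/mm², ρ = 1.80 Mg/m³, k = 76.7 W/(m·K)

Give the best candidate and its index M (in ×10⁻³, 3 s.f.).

magnesium alloy, M = 20.0×10⁻³

Screen on constraints: k ≥ 17.6 W/(m·K). Survivors: alumina ceramic, magnesium alloy.
Convert each candidate to consistent units, then evaluate M:
  alumina ceramic: σ_y = 337.0 MPa, ρ = 3800 kg/m³
  magnesium alloy: σ_y = 216.0 MPa, ρ = 1800 kg/m³
  magnesium alloy: M = 20.0×10⁻³
  alumina ceramic: M = 12.7×10⁻³
Highest index: magnesium alloy.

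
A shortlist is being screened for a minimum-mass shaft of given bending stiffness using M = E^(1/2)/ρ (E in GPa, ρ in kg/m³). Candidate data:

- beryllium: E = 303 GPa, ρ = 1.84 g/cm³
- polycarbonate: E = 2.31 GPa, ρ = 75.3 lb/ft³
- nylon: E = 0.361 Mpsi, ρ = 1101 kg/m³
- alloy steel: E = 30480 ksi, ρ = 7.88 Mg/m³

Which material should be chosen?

beryllium

Putting every candidate on a common basis:
  beryllium: E = 303.0 GPa, ρ = 1840 kg/m³
  polycarbonate: E = 2.310 GPa, ρ = 1206 kg/m³
  nylon: E = 2.489 GPa, ρ = 1101 kg/m³
  alloy steel: E = 210.2 GPa, ρ = 7880 kg/m³
  beryllium: M = 9.46×10⁻³
  alloy steel: M = 1.84×10⁻³
  nylon: M = 1.43×10⁻³
  polycarbonate: M = 1.26×10⁻³
Beryllium ranks first.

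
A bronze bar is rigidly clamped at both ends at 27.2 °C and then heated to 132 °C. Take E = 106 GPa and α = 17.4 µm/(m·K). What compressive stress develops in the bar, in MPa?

193 MPa

ΔT = 104.8 K. Constrained thermal stress σ = E·α·ΔT = 106.0×10³ MPa × 17.4×10⁻⁶ × 104.8 = 193 MPa (compressive).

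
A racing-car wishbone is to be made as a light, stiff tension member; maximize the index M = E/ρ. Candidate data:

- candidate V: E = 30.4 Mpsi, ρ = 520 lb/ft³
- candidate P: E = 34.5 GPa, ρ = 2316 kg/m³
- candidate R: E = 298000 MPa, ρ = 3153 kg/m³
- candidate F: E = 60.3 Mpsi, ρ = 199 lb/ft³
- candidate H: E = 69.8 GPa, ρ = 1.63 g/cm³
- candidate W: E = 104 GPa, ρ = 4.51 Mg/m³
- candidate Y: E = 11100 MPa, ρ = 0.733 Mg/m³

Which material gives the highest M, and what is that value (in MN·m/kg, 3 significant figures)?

After converting to SI:
  candidate V: E = 209.6 GPa, ρ = 8330 kg/m³
  candidate P: E = 34.50 GPa, ρ = 2316 kg/m³
  candidate R: E = 298.0 GPa, ρ = 3153 kg/m³
  candidate F: E = 415.8 GPa, ρ = 3188 kg/m³
  candidate H: E = 69.80 GPa, ρ = 1630 kg/m³
  candidate W: E = 104.0 GPa, ρ = 4510 kg/m³
  candidate Y: E = 11.10 GPa, ρ = 733.0 kg/m³
  candidate F: M = 130 MN·m/kg
  candidate R: M = 94.5 MN·m/kg
  candidate H: M = 42.8 MN·m/kg
  candidate V: M = 25.2 MN·m/kg
  candidate W: M = 23.1 MN·m/kg
  candidate Y: M = 15.1 MN·m/kg
  candidate P: M = 14.9 MN·m/kg
The maximum is for candidate F.

candidate F, M = 130 MN·m/kg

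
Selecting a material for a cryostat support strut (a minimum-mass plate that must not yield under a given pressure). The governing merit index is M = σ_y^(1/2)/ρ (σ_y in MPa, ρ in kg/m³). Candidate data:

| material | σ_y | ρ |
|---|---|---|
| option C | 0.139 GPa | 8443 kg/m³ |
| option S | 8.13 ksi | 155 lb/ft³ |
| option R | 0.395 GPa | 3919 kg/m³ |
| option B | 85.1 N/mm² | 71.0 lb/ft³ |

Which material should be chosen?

In SI units:
  option C: σ_y = 139.0 MPa, ρ = 8443 kg/m³
  option S: σ_y = 56.05 MPa, ρ = 2483 kg/m³
  option R: σ_y = 395.0 MPa, ρ = 3919 kg/m³
  option B: σ_y = 85.10 MPa, ρ = 1137 kg/m³
  option B: M = 8.11×10⁻³
  option R: M = 5.07×10⁻³
  option S: M = 3.02×10⁻³
  option C: M = 1.40×10⁻³
Highest index: option B.

option B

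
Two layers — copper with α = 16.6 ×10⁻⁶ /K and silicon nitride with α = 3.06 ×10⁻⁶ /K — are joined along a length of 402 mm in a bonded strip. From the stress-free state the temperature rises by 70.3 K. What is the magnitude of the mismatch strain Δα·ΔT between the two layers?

9.52×10⁻⁴

Δα = |16.6 − 3.06|×10⁻⁶/K = 13.5×10⁻⁶/K.
Mismatch strain = Δα·ΔT = 13.5×10⁻⁶ × 70.3 = 9.52×10⁻⁴.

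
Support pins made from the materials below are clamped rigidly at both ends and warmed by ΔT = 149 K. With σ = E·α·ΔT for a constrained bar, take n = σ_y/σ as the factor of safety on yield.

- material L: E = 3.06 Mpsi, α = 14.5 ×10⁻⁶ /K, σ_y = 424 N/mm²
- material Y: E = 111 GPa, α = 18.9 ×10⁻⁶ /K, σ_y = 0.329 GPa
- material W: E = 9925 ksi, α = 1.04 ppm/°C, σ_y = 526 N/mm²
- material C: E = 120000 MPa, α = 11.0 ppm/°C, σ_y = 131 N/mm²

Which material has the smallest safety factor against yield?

With everything in SI (GPa, ×10⁻⁶/K, MPa):
  material L: E = 21.10, α = 14.5, σ_y = 424.0 → σ = 45.6 MPa, n = 9.30
  material Y: E = 111.0, α = 18.9, σ_y = 329.0 → σ = 313 MPa, n = 1.05
  material W: E = 68.43, α = 1.04, σ_y = 526.0 → σ = 10.6 MPa, n = 49.6
  material C: E = 120.0, α = 11.0, σ_y = 131.0 → σ = 197 MPa, n = 0.666
Smallest n: material C with n = 0.666.

material C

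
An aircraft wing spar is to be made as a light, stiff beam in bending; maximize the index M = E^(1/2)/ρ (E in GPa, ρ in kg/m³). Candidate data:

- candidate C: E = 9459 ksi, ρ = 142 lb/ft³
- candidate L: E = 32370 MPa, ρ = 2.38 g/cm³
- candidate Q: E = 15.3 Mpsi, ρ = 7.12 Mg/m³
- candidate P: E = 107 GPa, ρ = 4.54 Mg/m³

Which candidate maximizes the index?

candidate C

Convert each candidate to consistent units, then evaluate M:
  candidate C: E = 65.22 GPa, ρ = 2275 kg/m³
  candidate L: E = 32.37 GPa, ρ = 2380 kg/m³
  candidate Q: E = 105.5 GPa, ρ = 7120 kg/m³
  candidate P: E = 107.0 GPa, ρ = 4540 kg/m³
  candidate C: M = 3.55×10⁻³
  candidate L: M = 2.39×10⁻³
  candidate P: M = 2.28×10⁻³
  candidate Q: M = 1.44×10⁻³
Candidate C ranks first.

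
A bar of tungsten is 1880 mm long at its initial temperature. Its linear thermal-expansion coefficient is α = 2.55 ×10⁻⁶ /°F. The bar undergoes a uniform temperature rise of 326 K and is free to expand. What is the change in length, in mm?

Convert α: 2.55×10⁻⁶/°F × (9/5) = 4.59×10⁻⁶/K.
ΔL = α·L₀·ΔT = 4.59×10⁻⁶ × 1880 mm × 326.0 K = 2.81 mm.

2.81 mm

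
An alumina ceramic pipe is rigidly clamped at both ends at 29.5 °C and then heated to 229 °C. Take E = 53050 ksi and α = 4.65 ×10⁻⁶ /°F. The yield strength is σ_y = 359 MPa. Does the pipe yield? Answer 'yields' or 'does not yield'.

E = 53050 ksi = 365.8 GPa.
α = 4.65×10⁻⁶/°F × 9/5 = 8.37×10⁻⁶/K.
ΔT = 199.5 K. Constrained thermal stress σ = E·α·ΔT = 365.8×10³ MPa × 8.37×10⁻⁶ × 199.5 = 611 MPa (compressive).
Compare to σ_y = 359 MPa: σ ≥ σ_y, so it yields.

yields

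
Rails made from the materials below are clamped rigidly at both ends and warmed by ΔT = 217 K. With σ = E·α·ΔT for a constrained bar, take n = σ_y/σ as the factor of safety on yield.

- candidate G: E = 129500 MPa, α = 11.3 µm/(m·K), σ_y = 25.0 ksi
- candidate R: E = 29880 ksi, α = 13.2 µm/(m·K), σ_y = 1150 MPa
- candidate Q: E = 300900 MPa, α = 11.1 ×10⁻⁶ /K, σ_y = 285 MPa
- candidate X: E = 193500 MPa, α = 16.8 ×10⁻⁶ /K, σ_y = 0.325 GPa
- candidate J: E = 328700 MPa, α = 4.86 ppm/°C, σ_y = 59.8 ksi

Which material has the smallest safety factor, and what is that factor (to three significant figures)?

In consistent units (E in GPa, α in ×10⁻⁶/K, σ_y in MPa):
  candidate G: E = 129.5, α = 11.3, σ_y = 172.4 → σ = 318 MPa, n = 0.543
  candidate R: E = 206.0, α = 13.2, σ_y = 1150 → σ = 590 MPa, n = 1.95
  candidate Q: E = 300.9, α = 11.1, σ_y = 285.0 → σ = 725 MPa, n = 0.393
  candidate X: E = 193.5, α = 16.8, σ_y = 325.0 → σ = 705 MPa, n = 0.461
  candidate J: E = 328.7, α = 4.86, σ_y = 412.3 → σ = 347 MPa, n = 1.19
Candidate Q has the lowest safety factor, n = 0.393.

candidate Q, n = 0.393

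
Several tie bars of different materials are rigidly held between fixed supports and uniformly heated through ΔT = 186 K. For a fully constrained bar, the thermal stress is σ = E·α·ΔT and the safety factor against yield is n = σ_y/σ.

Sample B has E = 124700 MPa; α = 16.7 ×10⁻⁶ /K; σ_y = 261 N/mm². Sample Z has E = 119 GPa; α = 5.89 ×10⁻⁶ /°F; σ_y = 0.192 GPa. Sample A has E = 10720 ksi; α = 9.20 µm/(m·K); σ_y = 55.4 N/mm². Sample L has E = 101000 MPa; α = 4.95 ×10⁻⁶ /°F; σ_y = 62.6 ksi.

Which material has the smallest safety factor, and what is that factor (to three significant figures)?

Converting E to GPa, α to ×10⁻⁶/K, σ_y to MPa, then σ and n for each:
  sample B: E = 124.7, α = 16.7, σ_y = 261.0 → σ = 387 MPa, n = 0.674
  sample Z: E = 119.0, α = 10.6, σ_y = 192.0 → σ = 235 MPa, n = 0.818
  sample A: E = 73.91, α = 9.20, σ_y = 55.40 → σ = 126 MPa, n = 0.438
  sample L: E = 101.0, α = 8.91, σ_y = 431.6 → σ = 167 MPa, n = 2.58
Smallest n: sample A with n = 0.438.

sample A, n = 0.438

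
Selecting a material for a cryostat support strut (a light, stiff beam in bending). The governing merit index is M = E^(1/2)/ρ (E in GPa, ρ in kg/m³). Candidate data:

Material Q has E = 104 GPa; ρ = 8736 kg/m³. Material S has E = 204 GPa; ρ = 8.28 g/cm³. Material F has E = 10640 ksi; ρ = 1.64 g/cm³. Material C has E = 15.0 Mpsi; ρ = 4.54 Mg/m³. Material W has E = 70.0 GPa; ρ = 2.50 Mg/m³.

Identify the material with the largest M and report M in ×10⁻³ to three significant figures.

material F, M = 5.22×10⁻³

Normalizing units and computing the index:
  material Q: E = 104.0 GPa, ρ = 8736 kg/m³
  material S: E = 204.0 GPa, ρ = 8280 kg/m³
  material F: E = 73.36 GPa, ρ = 1640 kg/m³
  material C: E = 103.4 GPa, ρ = 4540 kg/m³
  material W: E = 70.00 GPa, ρ = 2500 kg/m³
  material F: M = 5.22×10⁻³
  material W: M = 3.35×10⁻³
  material C: M = 2.24×10⁻³
  material S: M = 1.72×10⁻³
  material Q: M = 1.17×10⁻³
Material F has the largest M.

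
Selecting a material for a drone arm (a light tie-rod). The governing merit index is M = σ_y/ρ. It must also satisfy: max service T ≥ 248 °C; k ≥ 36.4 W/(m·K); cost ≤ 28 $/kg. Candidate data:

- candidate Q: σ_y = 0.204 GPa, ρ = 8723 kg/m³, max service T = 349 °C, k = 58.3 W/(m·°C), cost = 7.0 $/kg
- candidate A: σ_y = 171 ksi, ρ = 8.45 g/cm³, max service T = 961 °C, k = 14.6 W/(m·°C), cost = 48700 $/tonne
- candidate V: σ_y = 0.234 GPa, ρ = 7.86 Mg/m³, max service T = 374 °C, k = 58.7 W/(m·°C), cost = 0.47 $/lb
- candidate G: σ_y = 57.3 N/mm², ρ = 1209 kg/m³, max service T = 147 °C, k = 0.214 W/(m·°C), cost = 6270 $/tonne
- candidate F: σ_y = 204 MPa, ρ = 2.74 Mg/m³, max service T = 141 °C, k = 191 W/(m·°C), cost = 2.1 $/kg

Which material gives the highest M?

Screen on constraints: max service T ≥ 248 °C; k ≥ 36.4 W/(m·K); cost ≤ 28 $/kg. Survivors: candidate Q, candidate V.
Putting every candidate on a common basis:
  candidate Q: σ_y = 204.0 MPa, ρ = 8723 kg/m³
  candidate V: σ_y = 234.0 MPa, ρ = 7860 kg/m³
  candidate V: M = 29.8 kN·m/kg
  candidate Q: M = 23.4 kN·m/kg
Candidate V ranks first.

candidate V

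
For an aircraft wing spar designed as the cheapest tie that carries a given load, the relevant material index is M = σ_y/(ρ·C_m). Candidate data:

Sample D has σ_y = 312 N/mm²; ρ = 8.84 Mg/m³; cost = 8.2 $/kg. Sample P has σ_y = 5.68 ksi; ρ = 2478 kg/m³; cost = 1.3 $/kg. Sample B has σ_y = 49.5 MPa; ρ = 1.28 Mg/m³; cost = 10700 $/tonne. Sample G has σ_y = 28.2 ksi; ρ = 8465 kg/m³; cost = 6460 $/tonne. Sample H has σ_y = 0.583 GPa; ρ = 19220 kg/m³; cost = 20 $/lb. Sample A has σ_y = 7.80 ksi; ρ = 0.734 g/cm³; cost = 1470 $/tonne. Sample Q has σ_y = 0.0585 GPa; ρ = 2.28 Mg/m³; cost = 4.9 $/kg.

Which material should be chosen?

sample A

In SI units:
  sample D: σ_y = 312.0 MPa, ρ = 8840 kg/m³, cost = 8.200 $/kg
  sample P: σ_y = 39.16 MPa, ρ = 2478 kg/m³, cost = 1.300 $/kg
  sample B: σ_y = 49.50 MPa, ρ = 1280 kg/m³, cost = 10.70 $/kg
  sample G: σ_y = 194.4 MPa, ρ = 8465 kg/m³, cost = 6.460 $/kg
  sample H: σ_y = 583.0 MPa, ρ = 19220 kg/m³, cost = 44.09 $/kg
  sample A: σ_y = 53.78 MPa, ρ = 734.0 kg/m³, cost = 1.470 $/kg
  sample Q: σ_y = 58.50 MPa, ρ = 2280 kg/m³, cost = 4.900 $/kg
  sample A: M = 49.8 kN·m per $
  sample P: M = 12.2 kN·m per $
  sample Q: M = 5.24 kN·m per $
  sample D: M = 4.30 kN·m per $
  sample B: M = 3.61 kN·m per $
  sample G: M = 3.56 kN·m per $
  sample H: M = 0.688 kN·m per $
Highest index: sample A.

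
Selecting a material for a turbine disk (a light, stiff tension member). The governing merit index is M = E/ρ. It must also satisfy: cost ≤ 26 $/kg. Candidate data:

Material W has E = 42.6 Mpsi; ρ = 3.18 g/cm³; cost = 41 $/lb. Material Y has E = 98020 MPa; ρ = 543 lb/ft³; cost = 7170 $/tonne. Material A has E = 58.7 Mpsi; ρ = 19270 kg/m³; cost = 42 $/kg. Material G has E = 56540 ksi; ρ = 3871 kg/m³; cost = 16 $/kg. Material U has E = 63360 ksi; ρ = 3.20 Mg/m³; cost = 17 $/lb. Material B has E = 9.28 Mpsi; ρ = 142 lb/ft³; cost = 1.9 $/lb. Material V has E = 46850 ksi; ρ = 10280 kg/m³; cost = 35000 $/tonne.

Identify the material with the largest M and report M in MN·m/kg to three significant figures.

material G, M = 101 MN·m/kg

Screen on constraints: cost ≤ 26 $/kg. Survivors: material Y, material G, material B.
Convert each candidate to consistent units, then evaluate M:
  material Y: E = 98.02 GPa, ρ = 8698 kg/m³
  material G: E = 389.8 GPa, ρ = 3871 kg/m³
  material B: E = 63.98 GPa, ρ = 2275 kg/m³
  material G: M = 101 MN·m/kg
  material B: M = 28.1 MN·m/kg
  material Y: M = 11.3 MN·m/kg
Material G has the largest M.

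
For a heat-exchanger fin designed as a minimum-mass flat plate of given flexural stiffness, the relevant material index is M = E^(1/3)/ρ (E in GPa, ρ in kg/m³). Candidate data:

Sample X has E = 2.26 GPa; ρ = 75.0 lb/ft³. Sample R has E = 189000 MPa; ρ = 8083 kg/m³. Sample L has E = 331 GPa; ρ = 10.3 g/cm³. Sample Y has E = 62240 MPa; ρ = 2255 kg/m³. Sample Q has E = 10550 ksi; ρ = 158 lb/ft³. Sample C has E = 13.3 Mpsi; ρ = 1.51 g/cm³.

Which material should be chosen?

Convert each candidate to consistent units, then evaluate M:
  sample X: E = 2.260 GPa, ρ = 1201 kg/m³
  sample R: E = 189.0 GPa, ρ = 8083 kg/m³
  sample L: E = 331.0 GPa, ρ = 10300 kg/m³
  sample Y: E = 62.24 GPa, ρ = 2255 kg/m³
  sample Q: E = 72.74 GPa, ρ = 2531 kg/m³
  sample C: E = 91.70 GPa, ρ = 1510 kg/m³
  sample C: M = 2.99×10⁻³
  sample Y: M = 1.76×10⁻³
  sample Q: M = 1.65×10⁻³
  sample X: M = 1.09×10⁻³
  sample R: M = 0.710×10⁻³
  sample L: M = 0.672×10⁻³
Sample C has the largest M.

sample C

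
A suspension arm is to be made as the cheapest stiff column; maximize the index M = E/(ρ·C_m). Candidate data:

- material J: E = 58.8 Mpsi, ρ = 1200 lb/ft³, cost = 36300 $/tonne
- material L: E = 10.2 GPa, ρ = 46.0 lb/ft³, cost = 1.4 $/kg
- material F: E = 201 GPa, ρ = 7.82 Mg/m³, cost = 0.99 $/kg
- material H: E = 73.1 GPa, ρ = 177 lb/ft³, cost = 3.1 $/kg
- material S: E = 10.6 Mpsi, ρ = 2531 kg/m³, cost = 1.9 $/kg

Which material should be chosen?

Normalizing units and computing the index:
  material J: E = 405.4 GPa, ρ = 19220 kg/m³, cost = 36.30 $/kg
  material L: E = 10.20 GPa, ρ = 736.8 kg/m³, cost = 1.400 $/kg
  material F: E = 201.0 GPa, ρ = 7820 kg/m³, cost = 0.9900 $/kg
  material H: E = 73.10 GPa, ρ = 2835 kg/m³, cost = 3.100 $/kg
  material S: E = 73.08 GPa, ρ = 2531 kg/m³, cost = 1.900 $/kg
  material F: M = 26.0 MN·m per $
  material S: M = 15.2 MN·m per $
  material L: M = 9.89 MN·m per $
  material H: M = 8.32 MN·m per $
  material J: M = 0.581 MN·m per $
Material F has the largest M.

material F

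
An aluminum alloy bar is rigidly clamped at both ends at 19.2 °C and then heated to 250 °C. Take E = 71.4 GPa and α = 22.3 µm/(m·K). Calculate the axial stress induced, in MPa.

367 MPa

ΔT = 230.8 K. Constrained thermal stress σ = E·α·ΔT = 71.40×10³ MPa × 22.3×10⁻⁶ × 230.8 = 367 MPa (compressive).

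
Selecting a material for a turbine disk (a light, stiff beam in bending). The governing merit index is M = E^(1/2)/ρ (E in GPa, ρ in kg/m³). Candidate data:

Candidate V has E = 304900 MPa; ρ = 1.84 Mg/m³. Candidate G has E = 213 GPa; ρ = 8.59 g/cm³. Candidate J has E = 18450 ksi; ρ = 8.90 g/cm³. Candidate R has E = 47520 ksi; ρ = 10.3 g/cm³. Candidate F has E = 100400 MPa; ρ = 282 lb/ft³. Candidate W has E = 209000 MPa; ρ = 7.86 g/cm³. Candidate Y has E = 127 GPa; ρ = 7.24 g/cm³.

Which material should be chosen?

candidate V

Putting every candidate on a common basis:
  candidate V: E = 304.9 GPa, ρ = 1840 kg/m³
  candidate G: E = 213.0 GPa, ρ = 8590 kg/m³
  candidate J: E = 127.2 GPa, ρ = 8900 kg/m³
  candidate R: E = 327.6 GPa, ρ = 10300 kg/m³
  candidate F: E = 100.4 GPa, ρ = 4517 kg/m³
  candidate W: E = 209.0 GPa, ρ = 7860 kg/m³
  candidate Y: E = 127.0 GPa, ρ = 7240 kg/m³
  candidate V: M = 9.49×10⁻³
  candidate F: M = 2.22×10⁻³
  candidate W: M = 1.84×10⁻³
  candidate R: M = 1.76×10⁻³
  candidate G: M = 1.70×10⁻³
  candidate Y: M = 1.56×10⁻³
  candidate J: M = 1.27×10⁻³
The maximum is for candidate V.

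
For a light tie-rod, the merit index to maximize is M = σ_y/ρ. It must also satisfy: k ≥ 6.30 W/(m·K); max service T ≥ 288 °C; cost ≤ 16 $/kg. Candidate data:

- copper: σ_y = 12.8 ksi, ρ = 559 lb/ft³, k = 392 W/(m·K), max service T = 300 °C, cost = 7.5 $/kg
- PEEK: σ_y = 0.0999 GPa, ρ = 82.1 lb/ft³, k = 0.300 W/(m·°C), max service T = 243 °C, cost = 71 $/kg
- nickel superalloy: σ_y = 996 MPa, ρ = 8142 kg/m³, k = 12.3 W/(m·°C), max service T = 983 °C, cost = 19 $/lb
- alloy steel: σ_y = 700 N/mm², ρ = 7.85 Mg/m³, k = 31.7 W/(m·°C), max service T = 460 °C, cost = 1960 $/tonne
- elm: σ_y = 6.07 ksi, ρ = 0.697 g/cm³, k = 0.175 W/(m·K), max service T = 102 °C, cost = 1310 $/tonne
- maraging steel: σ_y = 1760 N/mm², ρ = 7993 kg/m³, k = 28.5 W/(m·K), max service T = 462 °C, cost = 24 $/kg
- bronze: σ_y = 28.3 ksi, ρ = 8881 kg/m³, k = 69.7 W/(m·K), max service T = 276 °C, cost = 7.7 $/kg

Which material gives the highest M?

Screen on constraints: k ≥ 6.30 W/(m·K); max service T ≥ 288 °C; cost ≤ 16 $/kg. Survivors: copper, alloy steel.
Convert each candidate to consistent units, then evaluate M:
  copper: σ_y = 88.25 MPa, ρ = 8954 kg/m³
  alloy steel: σ_y = 700.0 MPa, ρ = 7850 kg/m³
  alloy steel: M = 89.2 kN·m/kg
  copper: M = 9.86 kN·m/kg
Alloy steel ranks first.

alloy steel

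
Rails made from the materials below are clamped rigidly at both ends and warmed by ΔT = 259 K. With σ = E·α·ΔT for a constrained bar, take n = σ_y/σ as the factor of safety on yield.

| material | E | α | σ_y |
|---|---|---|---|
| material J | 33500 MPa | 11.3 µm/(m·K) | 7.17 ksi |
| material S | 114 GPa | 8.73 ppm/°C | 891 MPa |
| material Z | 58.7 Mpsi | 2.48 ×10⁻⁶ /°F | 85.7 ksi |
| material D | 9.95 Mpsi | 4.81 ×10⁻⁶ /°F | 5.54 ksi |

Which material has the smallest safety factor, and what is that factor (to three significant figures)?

With everything in SI (GPa, ×10⁻⁶/K, MPa):
  material J: E = 33.50, α = 11.3, σ_y = 49.44 → σ = 98.0 MPa, n = 0.504
  material S: E = 114.0, α = 8.73, σ_y = 891.0 → σ = 258 MPa, n = 3.46
  material Z: E = 404.7, α = 4.46, σ_y = 590.9 → σ = 468 MPa, n = 1.26
  material D: E = 68.60, α = 8.66, σ_y = 38.20 → σ = 154 MPa, n = 0.248
The minimum is material D at n = 0.248.

material D, n = 0.248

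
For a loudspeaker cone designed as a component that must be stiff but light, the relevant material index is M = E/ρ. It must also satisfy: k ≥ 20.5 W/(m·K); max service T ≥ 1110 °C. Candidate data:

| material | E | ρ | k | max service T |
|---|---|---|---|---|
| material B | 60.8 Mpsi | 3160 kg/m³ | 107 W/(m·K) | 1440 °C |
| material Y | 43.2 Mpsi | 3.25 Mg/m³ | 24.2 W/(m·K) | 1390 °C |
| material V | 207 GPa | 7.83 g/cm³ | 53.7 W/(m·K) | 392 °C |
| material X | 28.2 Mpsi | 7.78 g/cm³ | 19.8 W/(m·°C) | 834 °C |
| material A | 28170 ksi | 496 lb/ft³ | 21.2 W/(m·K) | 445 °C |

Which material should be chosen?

Screen on constraints: k ≥ 20.5 W/(m·K); max service T ≥ 1110 °C. Survivors: material B, material Y.
Normalizing units and computing the index:
  material B: E = 419.2 GPa, ρ = 3160 kg/m³
  material Y: E = 297.9 GPa, ρ = 3250 kg/m³
  material B: M = 133 MN·m/kg
  material Y: M = 91.6 MN·m/kg
Material B ranks first.

material B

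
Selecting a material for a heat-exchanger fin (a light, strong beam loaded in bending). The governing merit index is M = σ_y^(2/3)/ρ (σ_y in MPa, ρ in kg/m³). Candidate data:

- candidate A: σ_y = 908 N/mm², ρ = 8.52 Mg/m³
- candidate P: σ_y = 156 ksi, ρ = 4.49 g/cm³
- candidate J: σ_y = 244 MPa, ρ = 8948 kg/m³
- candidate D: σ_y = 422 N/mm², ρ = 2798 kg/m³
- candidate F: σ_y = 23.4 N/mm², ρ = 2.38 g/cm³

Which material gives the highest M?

Putting every candidate on a common basis:
  candidate A: σ_y = 908.0 MPa, ρ = 8520 kg/m³
  candidate P: σ_y = 1076 MPa, ρ = 4490 kg/m³
  candidate J: σ_y = 244.0 MPa, ρ = 8948 kg/m³
  candidate D: σ_y = 422.0 MPa, ρ = 2798 kg/m³
  candidate F: σ_y = 23.40 MPa, ρ = 2380 kg/m³
  candidate P: M = 23.4×10⁻³
  candidate D: M = 20.1×10⁻³
  candidate A: M = 11.0×10⁻³
  candidate J: M = 4.36×10⁻³
  candidate F: M = 3.44×10⁻³
The maximum is for candidate P.

candidate P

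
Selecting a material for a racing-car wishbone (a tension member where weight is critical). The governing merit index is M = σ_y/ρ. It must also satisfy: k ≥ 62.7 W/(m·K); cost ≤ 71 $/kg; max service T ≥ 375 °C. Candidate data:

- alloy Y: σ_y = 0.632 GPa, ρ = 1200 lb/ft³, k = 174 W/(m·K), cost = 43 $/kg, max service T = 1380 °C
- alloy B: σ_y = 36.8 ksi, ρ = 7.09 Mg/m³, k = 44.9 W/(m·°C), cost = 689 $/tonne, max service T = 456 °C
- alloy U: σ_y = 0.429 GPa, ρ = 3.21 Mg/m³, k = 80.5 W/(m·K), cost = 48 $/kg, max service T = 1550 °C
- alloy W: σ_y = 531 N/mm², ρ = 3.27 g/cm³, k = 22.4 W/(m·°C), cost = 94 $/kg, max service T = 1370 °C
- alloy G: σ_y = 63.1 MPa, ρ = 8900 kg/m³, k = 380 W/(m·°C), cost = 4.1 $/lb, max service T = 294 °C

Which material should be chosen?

alloy U

Screen on constraints: k ≥ 62.7 W/(m·K); cost ≤ 71 $/kg; max service T ≥ 375 °C. Survivors: alloy Y, alloy U.
Normalizing units and computing the index:
  alloy Y: σ_y = 632.0 MPa, ρ = 19220 kg/m³
  alloy U: σ_y = 429.0 MPa, ρ = 3210 kg/m³
  alloy U: M = 134 kN·m/kg
  alloy Y: M = 32.9 kN·m/kg
Alloy U ranks first.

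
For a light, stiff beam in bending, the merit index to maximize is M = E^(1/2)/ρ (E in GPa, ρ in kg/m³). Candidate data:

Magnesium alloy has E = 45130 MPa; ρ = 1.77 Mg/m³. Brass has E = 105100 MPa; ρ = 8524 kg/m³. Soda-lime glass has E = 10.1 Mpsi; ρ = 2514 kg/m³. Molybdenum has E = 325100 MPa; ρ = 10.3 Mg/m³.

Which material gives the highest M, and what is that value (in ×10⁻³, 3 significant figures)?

After converting to SI:
  magnesium alloy: E = 45.13 GPa, ρ = 1770 kg/m³
  brass: E = 105.1 GPa, ρ = 8524 kg/m³
  soda-lime glass: E = 69.64 GPa, ρ = 2514 kg/m³
  molybdenum: E = 325.1 GPa, ρ = 10300 kg/m³
  magnesium alloy: M = 3.80×10⁻³
  soda-lime glass: M = 3.32×10⁻³
  molybdenum: M = 1.75×10⁻³
  brass: M = 1.20×10⁻³
Highest index: magnesium alloy.

magnesium alloy, M = 3.80×10⁻³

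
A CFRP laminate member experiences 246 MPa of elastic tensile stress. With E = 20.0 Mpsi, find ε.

1.78×10⁻³

E = 20.0 Mpsi = 137.9 GPa = 137900 MPa.
ε = σ/E = 246 / 137900 = 1.78×10⁻³.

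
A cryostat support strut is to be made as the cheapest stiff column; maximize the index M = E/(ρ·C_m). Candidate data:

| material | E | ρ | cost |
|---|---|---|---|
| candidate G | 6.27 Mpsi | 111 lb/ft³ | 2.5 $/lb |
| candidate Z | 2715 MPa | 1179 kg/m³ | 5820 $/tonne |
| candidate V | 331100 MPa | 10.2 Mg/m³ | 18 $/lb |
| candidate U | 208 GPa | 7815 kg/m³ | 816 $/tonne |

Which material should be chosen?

candidate U

In SI units:
  candidate G: E = 43.23 GPa, ρ = 1778 kg/m³, cost = 5.511 $/kg
  candidate Z: E = 2.715 GPa, ρ = 1179 kg/m³, cost = 5.820 $/kg
  candidate V: E = 331.1 GPa, ρ = 10200 kg/m³, cost = 39.68 $/kg
  candidate U: E = 208.0 GPa, ρ = 7815 kg/m³, cost = 0.8160 $/kg
  candidate U: M = 32.6 MN·m per $
  candidate G: M = 4.41 MN·m per $
  candidate V: M = 0.818 MN·m per $
  candidate Z: M = 0.396 MN·m per $
Candidate U has the largest M.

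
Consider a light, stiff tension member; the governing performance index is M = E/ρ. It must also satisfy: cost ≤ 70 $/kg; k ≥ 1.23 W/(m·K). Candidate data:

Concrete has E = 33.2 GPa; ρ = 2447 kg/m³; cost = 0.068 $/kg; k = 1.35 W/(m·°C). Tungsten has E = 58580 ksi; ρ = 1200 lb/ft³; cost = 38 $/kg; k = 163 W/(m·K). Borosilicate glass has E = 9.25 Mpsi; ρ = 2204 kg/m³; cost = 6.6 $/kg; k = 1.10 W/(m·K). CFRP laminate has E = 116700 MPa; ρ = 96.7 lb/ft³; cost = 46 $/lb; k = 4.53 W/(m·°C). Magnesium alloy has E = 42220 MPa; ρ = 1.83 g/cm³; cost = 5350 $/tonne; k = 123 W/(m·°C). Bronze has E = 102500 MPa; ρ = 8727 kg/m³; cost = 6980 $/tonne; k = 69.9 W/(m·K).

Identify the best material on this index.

Screen on constraints: cost ≤ 70 $/kg; k ≥ 1.23 W/(m·K). Survivors: concrete, tungsten, magnesium alloy, bronze.
Putting every candidate on a common basis:
  concrete: E = 33.20 GPa, ρ = 2447 kg/m³
  tungsten: E = 403.9 GPa, ρ = 19220 kg/m³
  magnesium alloy: E = 42.22 GPa, ρ = 1830 kg/m³
  bronze: E = 102.5 GPa, ρ = 8727 kg/m³
  magnesium alloy: M = 23.1 MN·m/kg
  tungsten: M = 21.0 MN·m/kg
  concrete: M = 13.6 MN·m/kg
  bronze: M = 11.7 MN·m/kg
Highest index: magnesium alloy.

magnesium alloy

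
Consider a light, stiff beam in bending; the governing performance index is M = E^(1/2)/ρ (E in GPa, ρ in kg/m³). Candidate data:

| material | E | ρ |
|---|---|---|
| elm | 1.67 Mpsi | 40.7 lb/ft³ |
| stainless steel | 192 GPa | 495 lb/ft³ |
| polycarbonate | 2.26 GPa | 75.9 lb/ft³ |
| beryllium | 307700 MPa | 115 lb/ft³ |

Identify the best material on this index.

beryllium

Convert each candidate to consistent units, then evaluate M:
  elm: E = 11.51 GPa, ρ = 652.0 kg/m³
  stainless steel: E = 192.0 GPa, ρ = 7929 kg/m³
  polycarbonate: E = 2.260 GPa, ρ = 1216 kg/m³
  beryllium: E = 307.7 GPa, ρ = 1842 kg/m³
  beryllium: M = 9.52×10⁻³
  elm: M = 5.20×10⁻³
  stainless steel: M = 1.75×10⁻³
  polycarbonate: M = 1.24×10⁻³
Beryllium ranks first.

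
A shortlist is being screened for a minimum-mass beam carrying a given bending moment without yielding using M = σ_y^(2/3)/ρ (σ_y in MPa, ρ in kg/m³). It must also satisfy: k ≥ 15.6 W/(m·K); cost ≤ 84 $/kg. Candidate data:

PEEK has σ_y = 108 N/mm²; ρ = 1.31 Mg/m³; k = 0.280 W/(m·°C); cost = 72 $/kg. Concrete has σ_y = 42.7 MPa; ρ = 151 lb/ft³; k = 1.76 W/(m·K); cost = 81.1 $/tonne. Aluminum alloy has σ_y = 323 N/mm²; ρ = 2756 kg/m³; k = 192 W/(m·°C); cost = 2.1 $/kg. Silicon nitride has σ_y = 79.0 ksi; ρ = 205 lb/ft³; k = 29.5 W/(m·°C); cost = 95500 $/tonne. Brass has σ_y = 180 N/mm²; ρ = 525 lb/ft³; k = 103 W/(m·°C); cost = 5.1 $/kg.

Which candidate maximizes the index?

aluminum alloy

Screen on constraints: k ≥ 15.6 W/(m·K); cost ≤ 84 $/kg. Survivors: aluminum alloy, brass.
Putting every candidate on a common basis:
  aluminum alloy: σ_y = 323.0 MPa, ρ = 2756 kg/m³
  brass: σ_y = 180.0 MPa, ρ = 8410 kg/m³
  aluminum alloy: M = 17.1×10⁻³
  brass: M = 3.79×10⁻³
Aluminum alloy ranks first.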